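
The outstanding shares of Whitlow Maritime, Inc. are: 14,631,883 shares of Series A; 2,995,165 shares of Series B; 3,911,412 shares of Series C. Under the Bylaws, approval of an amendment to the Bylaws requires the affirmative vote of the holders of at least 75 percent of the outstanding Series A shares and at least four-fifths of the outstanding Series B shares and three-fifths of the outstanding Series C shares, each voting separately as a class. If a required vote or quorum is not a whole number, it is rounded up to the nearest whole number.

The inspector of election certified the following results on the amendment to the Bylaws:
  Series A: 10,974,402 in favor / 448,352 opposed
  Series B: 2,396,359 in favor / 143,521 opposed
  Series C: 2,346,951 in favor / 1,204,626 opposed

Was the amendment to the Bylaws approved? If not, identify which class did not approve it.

Approved — every class gave the required vote.

Series A: 3/4 of 14631883 = 10973912.25, rounded up to 10973913; 10,973,913 required, 10,974,402 in favor — approved.
Series B: 4/5 of 2995165 = 2396132; 2,396,132 required, 2,396,359 in favor — approved.
Series C: 3/5 of 3911412 = 2346847.20, rounded up to 2346848; 2,346,848 required, 2,346,951 in favor — approved.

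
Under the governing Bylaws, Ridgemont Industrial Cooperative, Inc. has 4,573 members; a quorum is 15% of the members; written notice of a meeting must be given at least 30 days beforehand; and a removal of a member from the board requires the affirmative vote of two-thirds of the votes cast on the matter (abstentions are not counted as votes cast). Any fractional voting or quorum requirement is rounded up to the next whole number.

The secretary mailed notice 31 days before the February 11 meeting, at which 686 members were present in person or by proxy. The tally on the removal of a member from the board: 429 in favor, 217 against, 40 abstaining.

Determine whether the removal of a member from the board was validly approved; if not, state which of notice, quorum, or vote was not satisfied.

Notice: 31 days given; 30 required. Satisfied.
Quorum: 15% of 4,573 = 685.95, rounded up to 686; 686 present. Satisfied.
Vote: requires two-thirds of the votes cast (686 − 40 abstaining = 646); 2/3 of 646 = 430.67, rounded up to 431, so 431 needed; 429 in favor. Not satisfied.

Invalid — vote requirement not satisfied.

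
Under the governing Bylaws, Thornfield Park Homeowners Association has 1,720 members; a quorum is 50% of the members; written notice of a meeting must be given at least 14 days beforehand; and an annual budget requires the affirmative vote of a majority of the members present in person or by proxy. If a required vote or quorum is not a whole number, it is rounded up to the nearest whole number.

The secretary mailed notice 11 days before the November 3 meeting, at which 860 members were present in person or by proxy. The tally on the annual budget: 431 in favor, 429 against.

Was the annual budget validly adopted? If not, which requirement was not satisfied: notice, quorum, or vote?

Notice: 11 days given; 14 required. Not satisfied.
Quorum: 50% of 1,720 = 860; 860 present. Satisfied.
Vote: requires a majority of those present (860); a majority of 860 is 431, so 431 needed; 431 in favor. Satisfied.

Invalid — notice requirement not satisfied.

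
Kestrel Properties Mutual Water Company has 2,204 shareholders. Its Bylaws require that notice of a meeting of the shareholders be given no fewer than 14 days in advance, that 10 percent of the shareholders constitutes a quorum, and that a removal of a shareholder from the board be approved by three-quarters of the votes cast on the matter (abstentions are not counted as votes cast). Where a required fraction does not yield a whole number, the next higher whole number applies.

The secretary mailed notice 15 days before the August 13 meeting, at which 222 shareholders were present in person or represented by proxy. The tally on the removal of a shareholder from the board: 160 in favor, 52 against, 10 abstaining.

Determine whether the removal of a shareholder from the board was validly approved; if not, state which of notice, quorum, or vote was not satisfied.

Valid — all requirements satisfied.

Notice: 15 days given; 14 required. Satisfied.
Quorum: 10% of 2,204 = 220.40, rounded up to 221; 222 present. Satisfied.
Vote: requires three-fourths of the votes cast (222 − 10 abstaining = 212); 3/4 of 212 = 159, so 159 needed; 160 in favor. Satisfied.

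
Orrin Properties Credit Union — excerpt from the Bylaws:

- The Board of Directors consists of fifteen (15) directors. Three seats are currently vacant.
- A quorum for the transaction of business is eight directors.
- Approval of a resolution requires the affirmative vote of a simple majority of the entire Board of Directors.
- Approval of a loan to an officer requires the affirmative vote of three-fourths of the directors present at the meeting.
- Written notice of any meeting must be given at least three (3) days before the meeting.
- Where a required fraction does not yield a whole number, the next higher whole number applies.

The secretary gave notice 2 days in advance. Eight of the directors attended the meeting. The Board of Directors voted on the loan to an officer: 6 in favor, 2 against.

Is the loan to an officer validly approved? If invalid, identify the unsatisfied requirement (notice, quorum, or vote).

Notice: 2 days given; 3 required (2 < 3). Not satisfied.
Quorum: 8 present; quorum is 8. Satisfied.
Vote: the loan to an officer requires three-fourths of the directors present (8). 3/4 of 8 = 6, so 6 affirmative votes are needed; 6 voted in favor. Satisfied.

Invalid — notice requirement not satisfied.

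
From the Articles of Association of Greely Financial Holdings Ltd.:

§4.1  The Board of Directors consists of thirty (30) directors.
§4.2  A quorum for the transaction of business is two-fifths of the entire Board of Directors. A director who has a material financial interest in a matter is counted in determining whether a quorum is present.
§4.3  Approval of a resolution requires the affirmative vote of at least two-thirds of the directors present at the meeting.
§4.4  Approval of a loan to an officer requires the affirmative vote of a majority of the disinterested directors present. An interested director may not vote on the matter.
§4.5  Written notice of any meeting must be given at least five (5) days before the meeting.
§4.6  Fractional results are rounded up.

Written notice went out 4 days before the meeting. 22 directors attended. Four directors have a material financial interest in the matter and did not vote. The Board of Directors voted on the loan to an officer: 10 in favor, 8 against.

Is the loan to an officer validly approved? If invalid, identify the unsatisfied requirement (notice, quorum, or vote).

Invalid — notice requirement not satisfied.

Notice: 4 days given; 5 required (4 < 5). Not satisfied.
Quorum: 22 present (interested directors count toward quorum); quorum is 12. Satisfied.
Vote: the loan to an officer requires a majority of the disinterested directors present (22 − 4 = 18). A majority of 18 is 10, so 10 affirmative votes are needed; 10 voted in favor. Satisfied.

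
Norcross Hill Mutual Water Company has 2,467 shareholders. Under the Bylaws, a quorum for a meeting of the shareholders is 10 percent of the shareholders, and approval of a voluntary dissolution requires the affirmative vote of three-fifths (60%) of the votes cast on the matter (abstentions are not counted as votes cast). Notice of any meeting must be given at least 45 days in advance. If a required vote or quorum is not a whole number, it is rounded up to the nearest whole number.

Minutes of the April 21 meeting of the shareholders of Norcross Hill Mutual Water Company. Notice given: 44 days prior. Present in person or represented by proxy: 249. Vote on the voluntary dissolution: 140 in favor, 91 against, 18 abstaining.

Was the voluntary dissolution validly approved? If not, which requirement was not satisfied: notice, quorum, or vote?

Invalid — notice requirement not satisfied.

Notice: 44 days given; 45 required. Not satisfied.
Quorum: 10% of 2,467 = 246.70, rounded up to 247; 249 present. Satisfied.
Vote: requires three-fifths of the votes cast (249 − 18 abstaining = 231); 3/5 of 231 = 138.60, rounded up to 139, so 139 needed; 140 in favor. Satisfied.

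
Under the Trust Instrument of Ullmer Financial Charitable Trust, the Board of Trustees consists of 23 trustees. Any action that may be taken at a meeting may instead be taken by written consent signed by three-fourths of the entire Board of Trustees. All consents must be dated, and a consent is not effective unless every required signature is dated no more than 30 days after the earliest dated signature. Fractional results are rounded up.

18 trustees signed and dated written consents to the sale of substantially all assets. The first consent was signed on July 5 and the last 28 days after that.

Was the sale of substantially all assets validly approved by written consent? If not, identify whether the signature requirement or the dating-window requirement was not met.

Signatures required: three-fourths of 23 — 3/4 of 23 = 17.25, rounded up to 18, so 18 needed; 18 signed. Sufficient.
Dating window: the latest signature is 28 days after the earliest; the limit is 30 days. Within the window.

Effective — both the signature and dating-window requirements are satisfied.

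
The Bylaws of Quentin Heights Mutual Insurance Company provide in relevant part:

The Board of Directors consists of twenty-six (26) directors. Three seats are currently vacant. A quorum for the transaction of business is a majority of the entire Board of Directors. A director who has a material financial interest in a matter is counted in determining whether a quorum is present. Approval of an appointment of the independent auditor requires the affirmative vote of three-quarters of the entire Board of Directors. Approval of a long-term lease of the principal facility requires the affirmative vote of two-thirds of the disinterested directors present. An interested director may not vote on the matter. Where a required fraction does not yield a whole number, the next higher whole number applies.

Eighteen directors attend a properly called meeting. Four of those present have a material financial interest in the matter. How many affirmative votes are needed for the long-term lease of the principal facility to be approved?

10

The long-term lease of the principal facility requires two-thirds of the disinterested directors present (18 − 4 = 14).
2/3 of 14 = 9.33, rounded up to 10.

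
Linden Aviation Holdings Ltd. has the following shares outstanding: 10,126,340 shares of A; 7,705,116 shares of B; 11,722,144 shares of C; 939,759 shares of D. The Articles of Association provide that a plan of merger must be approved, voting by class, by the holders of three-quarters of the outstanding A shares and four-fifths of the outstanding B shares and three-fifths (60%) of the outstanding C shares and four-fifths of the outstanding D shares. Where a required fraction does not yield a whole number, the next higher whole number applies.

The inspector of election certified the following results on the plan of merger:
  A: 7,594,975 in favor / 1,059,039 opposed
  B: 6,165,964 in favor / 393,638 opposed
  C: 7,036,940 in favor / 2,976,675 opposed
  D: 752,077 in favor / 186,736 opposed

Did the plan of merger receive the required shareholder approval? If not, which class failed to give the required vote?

Approved — every class gave the required vote.

A: 3/4 of 10126340 = 7594755; 7,594,755 required, 7,594,975 in favor — approved.
B: 4/5 of 7705116 = 6164092.80, rounded up to 6164093; 6,164,093 required, 6,165,964 in favor — approved.
C: 3/5 of 11722144 = 7033286.40, rounded up to 7033287; 7,033,287 required, 7,036,940 in favor — approved.
D: 4/5 of 939759 = 751807.20, rounded up to 751808; 751,808 required, 752,077 in favor — approved.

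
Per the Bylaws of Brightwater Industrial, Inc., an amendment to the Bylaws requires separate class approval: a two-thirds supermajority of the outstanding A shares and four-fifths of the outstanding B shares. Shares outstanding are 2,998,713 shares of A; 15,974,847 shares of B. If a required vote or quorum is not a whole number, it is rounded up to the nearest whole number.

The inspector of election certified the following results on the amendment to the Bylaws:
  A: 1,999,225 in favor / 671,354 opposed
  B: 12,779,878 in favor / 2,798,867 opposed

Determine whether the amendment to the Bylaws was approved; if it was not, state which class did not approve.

Approved — every class gave the required vote.

A: 2/3 of 2998713 = 1999142; 1,999,142 required, 1,999,225 in favor — approved.
B: 4/5 of 15974847 = 12779877.60, rounded up to 12779878; 12,779,878 required, 12,779,878 in favor — approved.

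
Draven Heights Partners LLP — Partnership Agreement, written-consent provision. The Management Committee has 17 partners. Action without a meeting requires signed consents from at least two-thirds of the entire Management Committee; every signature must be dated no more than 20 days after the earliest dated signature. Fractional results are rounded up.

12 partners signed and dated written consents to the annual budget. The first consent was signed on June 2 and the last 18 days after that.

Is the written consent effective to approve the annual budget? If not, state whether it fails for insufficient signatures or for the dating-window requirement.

Effective — both the signature and dating-window requirements are satisfied.

Signatures required: at least two-thirds of 17 — 2/3 of 17 = 11.33, rounded up to 12, so 12 needed; 12 signed. Sufficient.
Dating window: the latest signature is 18 days after the earliest; the limit is 20 days. Within the window.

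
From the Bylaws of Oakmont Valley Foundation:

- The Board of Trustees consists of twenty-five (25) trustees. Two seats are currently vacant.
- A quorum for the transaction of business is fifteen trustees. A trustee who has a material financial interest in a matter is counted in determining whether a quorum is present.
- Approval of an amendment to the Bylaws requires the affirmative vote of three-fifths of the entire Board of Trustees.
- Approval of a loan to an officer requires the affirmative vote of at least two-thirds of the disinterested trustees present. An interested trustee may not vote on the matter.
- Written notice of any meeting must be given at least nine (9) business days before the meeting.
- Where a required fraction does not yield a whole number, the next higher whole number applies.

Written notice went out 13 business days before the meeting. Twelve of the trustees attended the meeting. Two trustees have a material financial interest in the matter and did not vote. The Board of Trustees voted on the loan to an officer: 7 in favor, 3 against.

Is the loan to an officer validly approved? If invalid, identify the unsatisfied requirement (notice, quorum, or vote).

Invalid — quorum requirement not satisfied.

Notice: 13 business days given; 9 required (13 ≥ 9). Satisfied.
Quorum: 12 present (interested trustees count toward quorum); quorum is 15. Not satisfied.
Vote: the loan to an officer requires two-thirds of the disinterested trustees present (12 − 2 = 10). 2/3 of 10 = 6.67, rounded up to 7, so 7 affirmative votes are needed; 7 voted in favor. Satisfied. (Moot — without a quorum no business can be validly transacted.)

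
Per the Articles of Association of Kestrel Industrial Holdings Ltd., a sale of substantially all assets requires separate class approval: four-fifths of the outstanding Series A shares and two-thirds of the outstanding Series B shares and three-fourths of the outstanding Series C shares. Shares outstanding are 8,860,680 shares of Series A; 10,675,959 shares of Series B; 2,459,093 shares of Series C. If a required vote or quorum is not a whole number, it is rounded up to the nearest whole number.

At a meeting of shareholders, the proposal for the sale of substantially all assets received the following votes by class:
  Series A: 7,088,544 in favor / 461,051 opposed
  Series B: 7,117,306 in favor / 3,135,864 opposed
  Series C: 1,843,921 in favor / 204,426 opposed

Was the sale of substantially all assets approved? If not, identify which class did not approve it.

Series A: 4/5 of 8860680 = 7088544; 7,088,544 required, 7,088,544 in favor — approved.
Series B: 2/3 of 10675959 = 7117306; 7,117,306 required, 7,117,306 in favor — approved.
Series C: 3/4 of 2459093 = 1844319.75, rounded up to 1844320; 1,844,320 required, 1,843,921 in favor — not approved.

Not approved — the Series C shares did not give the required vote.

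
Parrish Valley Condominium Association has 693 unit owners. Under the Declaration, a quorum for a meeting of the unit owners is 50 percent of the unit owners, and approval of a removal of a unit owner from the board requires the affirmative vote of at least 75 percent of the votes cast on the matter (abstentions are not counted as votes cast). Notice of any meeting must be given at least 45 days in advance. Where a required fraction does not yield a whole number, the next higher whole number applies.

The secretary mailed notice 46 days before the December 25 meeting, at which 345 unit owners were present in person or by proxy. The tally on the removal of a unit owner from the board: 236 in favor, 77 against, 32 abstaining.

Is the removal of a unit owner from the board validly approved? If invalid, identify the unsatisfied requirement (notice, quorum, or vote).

Invalid — quorum requirement not satisfied.

Notice: 46 days given; 45 required. Satisfied.
Quorum: 50% of 693 = 346.50, rounded up to 347; 345 present. Not satisfied.
Vote: requires three-fourths of the votes cast (345 − 32 abstaining = 313); 3/4 of 313 = 234.75, rounded up to 235, so 235 needed; 236 in favor. Satisfied.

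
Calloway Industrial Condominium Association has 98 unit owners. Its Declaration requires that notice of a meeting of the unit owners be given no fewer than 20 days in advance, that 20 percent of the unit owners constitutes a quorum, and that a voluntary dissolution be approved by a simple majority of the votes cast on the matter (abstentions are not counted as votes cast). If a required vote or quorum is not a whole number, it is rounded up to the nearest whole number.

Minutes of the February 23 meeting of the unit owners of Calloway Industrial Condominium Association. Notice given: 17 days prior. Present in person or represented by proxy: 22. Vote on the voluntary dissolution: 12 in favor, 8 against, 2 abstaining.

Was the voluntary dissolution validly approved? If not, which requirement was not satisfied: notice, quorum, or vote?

Invalid — notice requirement not satisfied.

Notice: 17 days given; 20 required. Not satisfied.
Quorum: 20% of 98 = 19.60, rounded up to 20; 22 present. Satisfied.
Vote: requires a majority of the votes cast (22 − 2 abstaining = 20); a majority of 20 is 11, so 11 needed; 12 in favor. Satisfied.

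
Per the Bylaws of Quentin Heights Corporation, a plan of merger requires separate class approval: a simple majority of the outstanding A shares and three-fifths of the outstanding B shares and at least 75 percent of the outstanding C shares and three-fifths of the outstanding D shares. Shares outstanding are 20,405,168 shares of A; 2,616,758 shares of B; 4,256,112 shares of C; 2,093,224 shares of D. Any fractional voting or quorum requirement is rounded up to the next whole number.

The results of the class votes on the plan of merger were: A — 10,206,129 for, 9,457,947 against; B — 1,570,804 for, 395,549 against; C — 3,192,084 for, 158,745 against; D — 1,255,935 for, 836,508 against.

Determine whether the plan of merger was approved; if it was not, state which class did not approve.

Approved — every class gave the required vote.

A: a majority of 20405168 is 10202585; 10,202,585 required, 10,206,129 in favor — approved.
B: 3/5 of 2616758 = 1570054.80, rounded up to 1570055; 1,570,055 required, 1,570,804 in favor — approved.
C: 3/4 of 4256112 = 3192084; 3,192,084 required, 3,192,084 in favor — approved.
D: 3/5 of 2093224 = 1255934.40, rounded up to 1255935; 1,255,935 required, 1,255,935 in favor — approved.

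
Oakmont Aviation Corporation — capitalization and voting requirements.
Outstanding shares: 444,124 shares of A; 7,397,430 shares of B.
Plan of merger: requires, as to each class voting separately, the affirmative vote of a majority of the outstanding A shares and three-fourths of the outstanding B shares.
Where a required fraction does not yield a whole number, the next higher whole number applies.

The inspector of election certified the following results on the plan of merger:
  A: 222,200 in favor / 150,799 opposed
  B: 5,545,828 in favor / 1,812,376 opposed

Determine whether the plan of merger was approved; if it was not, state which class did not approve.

A: a majority of 444124 is 222063; 222,063 required, 222,200 in favor — approved.
B: 3/4 of 7397430 = 5548072.50, rounded up to 5548073; 5,548,073 required, 5,545,828 in favor — not approved.

Not approved — the B shares did not give the required vote.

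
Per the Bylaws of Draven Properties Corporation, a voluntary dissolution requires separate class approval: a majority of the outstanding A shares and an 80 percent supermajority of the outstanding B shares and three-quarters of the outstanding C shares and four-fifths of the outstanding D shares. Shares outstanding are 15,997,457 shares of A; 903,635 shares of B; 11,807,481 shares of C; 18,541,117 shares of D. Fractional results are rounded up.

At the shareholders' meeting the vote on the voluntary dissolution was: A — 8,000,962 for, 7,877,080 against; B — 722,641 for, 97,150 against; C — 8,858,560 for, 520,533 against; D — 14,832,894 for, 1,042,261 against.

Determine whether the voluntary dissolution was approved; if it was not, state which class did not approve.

Not approved — the B shares did not give the required vote.

A: a majority of 15997457 is 7998729; 7,998,729 required, 8,000,962 in favor — approved.
B: 4/5 of 903635 = 722908; 722,908 required, 722,641 in favor — not approved.
C: 3/4 of 11807481 = 8855610.75, rounded up to 8855611; 8,855,611 required, 8,858,560 in favor — approved.
D: 4/5 of 18541117 = 14832893.60, rounded up to 14832894; 14,832,894 required, 14,832,894 in favor — approved.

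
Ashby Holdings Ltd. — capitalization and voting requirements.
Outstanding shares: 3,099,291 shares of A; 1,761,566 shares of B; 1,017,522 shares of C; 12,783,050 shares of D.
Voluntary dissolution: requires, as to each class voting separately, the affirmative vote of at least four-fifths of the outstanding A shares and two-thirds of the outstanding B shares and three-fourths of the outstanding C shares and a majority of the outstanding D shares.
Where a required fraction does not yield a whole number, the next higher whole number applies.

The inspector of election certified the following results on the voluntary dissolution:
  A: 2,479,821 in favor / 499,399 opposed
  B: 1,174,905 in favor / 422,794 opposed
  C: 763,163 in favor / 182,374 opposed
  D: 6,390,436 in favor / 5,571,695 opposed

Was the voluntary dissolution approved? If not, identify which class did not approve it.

A: 4/5 of 3099291 = 2479432.80, rounded up to 2479433; 2,479,433 required, 2,479,821 in favor — approved.
B: 2/3 of 1761566 = 1174377.33, rounded up to 1174378; 1,174,378 required, 1,174,905 in favor — approved.
C: 3/4 of 1017522 = 763141.50, rounded up to 763142; 763,142 required, 763,163 in favor — approved.
D: a majority of 12783050 is 6391526; 6,391,526 required, 6,390,436 in favor — not approved.

Not approved — the D shares did not give the required vote.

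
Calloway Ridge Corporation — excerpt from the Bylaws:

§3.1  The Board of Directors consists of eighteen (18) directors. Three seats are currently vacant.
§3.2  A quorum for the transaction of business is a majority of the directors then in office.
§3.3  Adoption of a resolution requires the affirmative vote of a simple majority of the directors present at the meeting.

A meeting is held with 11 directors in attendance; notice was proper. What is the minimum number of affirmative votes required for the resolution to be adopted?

6

The resolution requires a majority of the directors present (11).
A majority of 11 is 6.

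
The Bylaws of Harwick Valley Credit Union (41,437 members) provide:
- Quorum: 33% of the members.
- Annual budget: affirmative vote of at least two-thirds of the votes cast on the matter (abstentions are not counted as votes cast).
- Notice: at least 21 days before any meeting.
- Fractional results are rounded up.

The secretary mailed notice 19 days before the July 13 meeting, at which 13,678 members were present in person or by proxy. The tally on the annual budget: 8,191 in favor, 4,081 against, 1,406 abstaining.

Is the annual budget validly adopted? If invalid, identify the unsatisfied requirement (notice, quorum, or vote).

Notice: 19 days given; 21 required. Not satisfied.
Quorum: 33% of 41,437 = 13,674.21, rounded up to 13,675; 13,678 present. Satisfied.
Vote: requires two-thirds of the votes cast (13,678 − 1,406 abstaining = 12,272); 2/3 of 12272 = 8181.33, rounded up to 8182, so 8,182 needed; 8,191 in favor. Satisfied.

Invalid — notice requirement not satisfied.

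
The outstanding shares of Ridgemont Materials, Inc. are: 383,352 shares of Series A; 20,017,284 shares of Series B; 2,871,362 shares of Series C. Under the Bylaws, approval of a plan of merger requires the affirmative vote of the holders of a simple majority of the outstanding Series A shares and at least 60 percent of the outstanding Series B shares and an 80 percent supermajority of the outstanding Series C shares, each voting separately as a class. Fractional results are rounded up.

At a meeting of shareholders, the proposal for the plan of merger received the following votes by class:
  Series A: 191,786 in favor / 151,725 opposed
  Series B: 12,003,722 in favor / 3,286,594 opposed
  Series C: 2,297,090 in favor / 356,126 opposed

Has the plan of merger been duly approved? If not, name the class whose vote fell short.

Not approved — the Series B shares did not give the required vote.

Series A: a majority of 383352 is 191677; 191,677 required, 191,786 in favor — approved.
Series B: 3/5 of 20017284 = 12010370.40, rounded up to 12010371; 12,010,371 required, 12,003,722 in favor — not approved.
Series C: 4/5 of 2871362 = 2297089.60, rounded up to 2297090; 2,297,090 required, 2,297,090 in favor — approved.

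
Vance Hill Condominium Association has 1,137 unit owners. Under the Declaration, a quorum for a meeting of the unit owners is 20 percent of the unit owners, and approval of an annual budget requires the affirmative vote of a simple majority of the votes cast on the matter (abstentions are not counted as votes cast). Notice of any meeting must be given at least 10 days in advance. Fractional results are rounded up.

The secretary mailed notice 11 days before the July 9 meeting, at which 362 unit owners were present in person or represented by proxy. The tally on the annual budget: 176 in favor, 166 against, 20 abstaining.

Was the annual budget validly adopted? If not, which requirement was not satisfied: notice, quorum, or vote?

Notice: 11 days given; 10 required. Satisfied.
Quorum: 20% of 1,137 = 227.40, rounded up to 228; 362 present. Satisfied.
Vote: requires a majority of the votes cast (362 − 20 abstaining = 342); a majority of 342 is 172, so 172 needed; 176 in favor. Satisfied.

Valid — all requirements satisfied.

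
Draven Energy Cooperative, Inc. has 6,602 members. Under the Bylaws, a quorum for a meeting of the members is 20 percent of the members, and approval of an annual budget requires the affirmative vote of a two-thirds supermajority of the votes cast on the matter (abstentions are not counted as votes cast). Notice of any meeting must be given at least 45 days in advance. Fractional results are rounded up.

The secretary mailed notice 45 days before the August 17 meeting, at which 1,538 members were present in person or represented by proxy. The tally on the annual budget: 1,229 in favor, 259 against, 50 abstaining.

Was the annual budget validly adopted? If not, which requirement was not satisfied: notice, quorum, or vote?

Valid — all requirements satisfied.

Notice: 45 days given; 45 required. Satisfied.
Quorum: 20% of 6,602 = 1,320.40, rounded up to 1,321; 1,538 present. Satisfied.
Vote: requires two-thirds of the votes cast (1,538 − 50 abstaining = 1,488); 2/3 of 1488 = 992, so 992 needed; 1,229 in favor. Satisfied.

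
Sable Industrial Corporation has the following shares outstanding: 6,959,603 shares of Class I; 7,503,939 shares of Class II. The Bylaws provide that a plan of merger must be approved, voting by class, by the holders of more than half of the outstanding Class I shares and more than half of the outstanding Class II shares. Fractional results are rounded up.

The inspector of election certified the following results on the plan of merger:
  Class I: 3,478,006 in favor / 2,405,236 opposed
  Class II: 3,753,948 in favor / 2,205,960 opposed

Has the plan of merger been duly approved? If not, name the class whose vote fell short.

Not approved — the Class I shares did not give the required vote.

Class I: a majority of 6959603 is 3479802; 3,479,802 required, 3,478,006 in favor — not approved.
Class II: a majority of 7503939 is 3751970; 3,751,970 required, 3,753,948 in favor — approved.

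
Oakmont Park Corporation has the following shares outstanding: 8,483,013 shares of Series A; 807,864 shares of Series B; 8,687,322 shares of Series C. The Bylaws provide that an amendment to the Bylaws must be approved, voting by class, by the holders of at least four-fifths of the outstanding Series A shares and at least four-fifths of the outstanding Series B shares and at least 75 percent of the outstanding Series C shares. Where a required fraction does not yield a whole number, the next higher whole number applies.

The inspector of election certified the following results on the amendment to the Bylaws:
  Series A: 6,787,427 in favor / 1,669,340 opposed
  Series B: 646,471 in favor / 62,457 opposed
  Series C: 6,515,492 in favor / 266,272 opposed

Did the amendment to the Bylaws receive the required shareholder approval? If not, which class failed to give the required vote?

Series A: 4/5 of 8483013 = 6786410.40, rounded up to 6786411; 6,786,411 required, 6,787,427 in favor — approved.
Series B: 4/5 of 807864 = 646291.20, rounded up to 646292; 646,292 required, 646,471 in favor — approved.
Series C: 3/4 of 8687322 = 6515491.50, rounded up to 6515492; 6,515,492 required, 6,515,492 in favor — approved.

Approved — every class gave the required vote.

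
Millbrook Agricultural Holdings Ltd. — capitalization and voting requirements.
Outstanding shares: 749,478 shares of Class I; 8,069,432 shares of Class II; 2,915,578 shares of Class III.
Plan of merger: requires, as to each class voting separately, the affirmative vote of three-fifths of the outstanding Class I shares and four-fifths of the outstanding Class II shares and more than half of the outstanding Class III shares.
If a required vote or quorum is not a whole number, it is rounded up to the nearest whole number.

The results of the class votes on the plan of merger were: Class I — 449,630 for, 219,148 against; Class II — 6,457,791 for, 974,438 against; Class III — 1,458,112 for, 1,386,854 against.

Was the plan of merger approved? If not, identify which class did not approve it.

Not approved — the Class I shares did not give the required vote.

Class I: 3/5 of 749478 = 449686.80, rounded up to 449687; 449,687 required, 449,630 in favor — not approved.
Class II: 4/5 of 8069432 = 6455545.60, rounded up to 6455546; 6,455,546 required, 6,457,791 in favor — approved.
Class III: a majority of 2915578 is 1457790; 1,457,790 required, 1,458,112 in favor — approved.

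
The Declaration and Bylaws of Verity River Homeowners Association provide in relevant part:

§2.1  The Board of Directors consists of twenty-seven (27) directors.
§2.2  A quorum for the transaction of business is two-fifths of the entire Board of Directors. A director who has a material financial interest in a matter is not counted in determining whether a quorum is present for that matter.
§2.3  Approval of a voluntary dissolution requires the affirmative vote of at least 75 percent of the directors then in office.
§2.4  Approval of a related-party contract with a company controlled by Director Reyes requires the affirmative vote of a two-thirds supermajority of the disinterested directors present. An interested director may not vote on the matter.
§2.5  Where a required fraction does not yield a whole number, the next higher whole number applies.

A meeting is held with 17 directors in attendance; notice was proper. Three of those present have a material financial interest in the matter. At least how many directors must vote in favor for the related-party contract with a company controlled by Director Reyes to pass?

The related-party contract with a company controlled by Director Reyes requires two-thirds of the disinterested directors present (17 − 3 = 14).
2/3 of 14 = 9.33, rounded up to 10.

10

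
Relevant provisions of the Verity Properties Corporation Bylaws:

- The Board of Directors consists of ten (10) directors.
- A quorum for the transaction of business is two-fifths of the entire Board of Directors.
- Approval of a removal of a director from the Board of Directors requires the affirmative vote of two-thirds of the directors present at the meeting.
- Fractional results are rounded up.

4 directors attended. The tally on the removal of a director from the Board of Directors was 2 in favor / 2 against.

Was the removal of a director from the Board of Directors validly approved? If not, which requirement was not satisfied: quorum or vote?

Invalid — vote requirement not satisfied.

Quorum: 4 present; quorum is 4. Satisfied.
Vote: the removal of a director from the Board of Directors requires two-thirds of the directors present (4). 2/3 of 4 = 2.67, rounded up to 3, so 3 affirmative votes are needed; 2 voted in favor. Not satisfied.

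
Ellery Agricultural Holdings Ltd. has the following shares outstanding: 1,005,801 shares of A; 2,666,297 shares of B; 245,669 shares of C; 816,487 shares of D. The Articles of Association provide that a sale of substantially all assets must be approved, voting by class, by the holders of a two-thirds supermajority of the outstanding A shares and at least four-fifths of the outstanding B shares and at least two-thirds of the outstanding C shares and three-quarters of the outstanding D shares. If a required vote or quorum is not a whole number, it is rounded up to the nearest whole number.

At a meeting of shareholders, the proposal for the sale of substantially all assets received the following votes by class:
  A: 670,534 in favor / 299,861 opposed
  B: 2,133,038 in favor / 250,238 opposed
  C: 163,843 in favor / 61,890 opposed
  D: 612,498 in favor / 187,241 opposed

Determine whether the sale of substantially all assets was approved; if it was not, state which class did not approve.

A: 2/3 of 1005801 = 670534; 670,534 required, 670,534 in favor — approved.
B: 4/5 of 2666297 = 2133037.60, rounded up to 2133038; 2,133,038 required, 2,133,038 in favor — approved.
C: 2/3 of 245669 = 163779.33, rounded up to 163780; 163,780 required, 163,843 in favor — approved.
D: 3/4 of 816487 = 612365.25, rounded up to 612366; 612,366 required, 612,498 in favor — approved.

Approved — every class gave the required vote.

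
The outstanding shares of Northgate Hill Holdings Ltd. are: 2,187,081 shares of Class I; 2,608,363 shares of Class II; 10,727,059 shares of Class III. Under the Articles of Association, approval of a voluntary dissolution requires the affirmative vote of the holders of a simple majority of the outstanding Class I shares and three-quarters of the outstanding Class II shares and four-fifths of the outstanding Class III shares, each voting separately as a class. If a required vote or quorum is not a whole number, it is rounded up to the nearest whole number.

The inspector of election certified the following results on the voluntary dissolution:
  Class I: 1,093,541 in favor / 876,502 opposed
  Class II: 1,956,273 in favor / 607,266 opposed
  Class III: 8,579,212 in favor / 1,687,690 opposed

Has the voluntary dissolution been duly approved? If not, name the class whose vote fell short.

Class I: a majority of 2187081 is 1093541; 1,093,541 required, 1,093,541 in favor — approved.
Class II: 3/4 of 2608363 = 1956272.25, rounded up to 1956273; 1,956,273 required, 1,956,273 in favor — approved.
Class III: 4/5 of 10727059 = 8581647.20, rounded up to 8581648; 8,581,648 required, 8,579,212 in favor — not approved.

Not approved — the Class III shares did not give the required vote.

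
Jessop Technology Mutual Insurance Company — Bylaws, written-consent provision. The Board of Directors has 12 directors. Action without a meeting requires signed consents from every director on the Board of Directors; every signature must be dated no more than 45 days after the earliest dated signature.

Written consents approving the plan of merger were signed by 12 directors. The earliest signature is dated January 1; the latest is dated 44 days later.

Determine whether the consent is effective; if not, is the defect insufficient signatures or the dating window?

Signatures required: the unanimous vote of 12 — unanimous means all 12, so 12 needed; 12 signed. Sufficient.
Dating window: the latest signature is 44 days after the earliest; the limit is 45 days. Within the window.

Effective — both the signature and dating-window requirements are satisfied.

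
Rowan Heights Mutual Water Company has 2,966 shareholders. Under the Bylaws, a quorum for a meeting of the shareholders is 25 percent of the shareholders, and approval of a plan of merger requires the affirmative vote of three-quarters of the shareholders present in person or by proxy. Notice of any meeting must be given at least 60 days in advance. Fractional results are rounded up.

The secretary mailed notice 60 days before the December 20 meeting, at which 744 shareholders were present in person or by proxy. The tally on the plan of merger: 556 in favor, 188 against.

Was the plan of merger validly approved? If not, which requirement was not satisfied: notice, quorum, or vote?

Invalid — vote requirement not satisfied.

Notice: 60 days given; 60 required. Satisfied.
Quorum: 25% of 2,966 = 741.50, rounded up to 742; 744 present. Satisfied.
Vote: requires three-fourths of those present (744); 3/4 of 744 = 558, so 558 needed; 556 in favor. Not satisfied.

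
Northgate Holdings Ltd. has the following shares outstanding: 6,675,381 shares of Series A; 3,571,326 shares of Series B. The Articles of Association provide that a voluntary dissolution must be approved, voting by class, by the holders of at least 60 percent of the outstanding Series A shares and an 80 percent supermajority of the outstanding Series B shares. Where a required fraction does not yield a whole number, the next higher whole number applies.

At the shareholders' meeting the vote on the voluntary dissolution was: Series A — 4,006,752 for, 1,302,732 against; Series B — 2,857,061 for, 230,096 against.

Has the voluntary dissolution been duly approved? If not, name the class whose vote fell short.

Series A: 3/5 of 6675381 = 4005228.60, rounded up to 4005229; 4,005,229 required, 4,006,752 in favor — approved.
Series B: 4/5 of 3571326 = 2857060.80, rounded up to 2857061; 2,857,061 required, 2,857,061 in favor — approved.

Approved — every class gave the required vote.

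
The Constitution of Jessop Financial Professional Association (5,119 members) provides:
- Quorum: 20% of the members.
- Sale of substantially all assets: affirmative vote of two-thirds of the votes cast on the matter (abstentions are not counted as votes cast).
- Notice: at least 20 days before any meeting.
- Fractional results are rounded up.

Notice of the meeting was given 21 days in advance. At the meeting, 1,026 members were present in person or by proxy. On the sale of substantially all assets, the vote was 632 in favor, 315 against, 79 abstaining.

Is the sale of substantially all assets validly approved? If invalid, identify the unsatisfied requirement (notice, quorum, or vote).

Notice: 21 days given; 20 required. Satisfied.
Quorum: 20% of 5,119 = 1,023.80, rounded up to 1,024; 1,026 present. Satisfied.
Vote: requires two-thirds of the votes cast (1,026 − 79 abstaining = 947); 2/3 of 947 = 631.33, rounded up to 632, so 632 needed; 632 in favor. Satisfied.

Valid — all requirements satisfied.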